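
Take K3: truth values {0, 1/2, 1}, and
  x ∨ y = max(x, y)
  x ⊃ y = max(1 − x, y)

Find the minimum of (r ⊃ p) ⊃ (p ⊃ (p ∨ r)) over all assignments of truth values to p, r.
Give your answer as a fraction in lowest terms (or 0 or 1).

1/2

Take p = 1/2, r = 0:
r ⊃ p = 0 ⊃ 1/2 = 1
p ∨ r = 1/2 ∨ 0 = 1/2
p ⊃ (p ∨ r) = 1/2 ⊃ 1/2 = 1/2
(r ⊃ p) ⊃ (p ⊃ (p ∨ r)) = 1 ⊃ 1/2 = 1/2
No assignment yields a value below 1/2, so this is the minimum.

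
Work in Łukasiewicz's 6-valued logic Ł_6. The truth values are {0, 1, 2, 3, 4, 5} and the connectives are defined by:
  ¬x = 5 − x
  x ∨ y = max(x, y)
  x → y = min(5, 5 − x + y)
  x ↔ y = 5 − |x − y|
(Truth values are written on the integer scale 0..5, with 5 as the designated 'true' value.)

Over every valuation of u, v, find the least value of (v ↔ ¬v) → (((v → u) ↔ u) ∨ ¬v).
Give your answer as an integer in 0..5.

4

Take u = 0, v = 2:
¬v = ¬2 = 3
v ↔ ¬v = 2 ↔ 3 = 4
v → u = 2 → 0 = 3
(v → u) ↔ u = 3 ↔ 0 = 2
¬v = ¬2 = 3
((v → u) ↔ u) ∨ ¬v = 2 ∨ 3 = 3
(v ↔ ¬v) → (((v → u) ↔ u) ∨ ¬v) = 4 → 3 = 4
No assignment yields a value below 4, so this is the minimum.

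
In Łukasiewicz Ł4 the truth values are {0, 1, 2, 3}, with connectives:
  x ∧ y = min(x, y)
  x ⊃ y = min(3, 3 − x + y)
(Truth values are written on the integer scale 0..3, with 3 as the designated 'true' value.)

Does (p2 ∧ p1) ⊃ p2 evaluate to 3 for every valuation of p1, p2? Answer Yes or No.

p1 = 0, p2 = 0 ↦ 3
p1 = 0, p2 = 1 ↦ 3
p1 = 0, p2 = 2 ↦ 3
p1 = 0, p2 = 3 ↦ 3
p1 = 1, p2 = 0 ↦ 3
p1 = 1, p2 = 1 ↦ 3
p1 = 1, p2 = 2 ↦ 3
p1 = 1, p2 = 3 ↦ 3
p1 = 2, p2 = 0 ↦ 3
p1 = 2, p2 = 1 ↦ 3
p1 = 2, p2 = 2 ↦ 3
p1 = 2, p2 = 3 ↦ 3
p1 = 3, p2 = 0 ↦ 3
p1 = 3, p2 = 1 ↦ 3
p1 = 3, p2 = 2 ↦ 3
p1 = 3, p2 = 3 ↦ 3
Every assignment gives a value ≥ 3.

Yes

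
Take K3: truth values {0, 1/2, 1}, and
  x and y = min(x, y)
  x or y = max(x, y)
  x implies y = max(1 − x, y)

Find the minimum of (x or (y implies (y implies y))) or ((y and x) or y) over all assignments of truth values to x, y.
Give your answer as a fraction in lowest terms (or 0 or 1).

Take x = 0, y = 1/2:
y implies y = 1/2 implies 1/2 = 1/2
y implies (y implies y) = 1/2 implies 1/2 = 1/2
x or (y implies (y implies y)) = 0 or 1/2 = 1/2
y and x = 1/2 and 0 = 0
(y and x) or y = 0 or 1/2 = 1/2
(x or (y implies (y implies y))) or ((y and x) or y) = 1/2 or 1/2 = 1/2
No assignment yields a value below 1/2, so this is the minimum.

1/2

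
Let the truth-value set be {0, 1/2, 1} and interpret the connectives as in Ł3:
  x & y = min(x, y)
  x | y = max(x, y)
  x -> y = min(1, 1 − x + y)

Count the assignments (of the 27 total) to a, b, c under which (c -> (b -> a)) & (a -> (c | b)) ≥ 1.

value 1: 18 assignments (counts)
value 1/2: 7 assignments
value 0: 2 assignments
So 18 of the 27 assignments meet the threshold.

18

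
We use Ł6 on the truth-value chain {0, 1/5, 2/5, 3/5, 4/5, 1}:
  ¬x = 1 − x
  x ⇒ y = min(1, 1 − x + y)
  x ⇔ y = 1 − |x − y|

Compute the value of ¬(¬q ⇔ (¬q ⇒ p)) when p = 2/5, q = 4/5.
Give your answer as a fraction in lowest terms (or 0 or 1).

4/5

¬q = ¬4/5 = 1/5
¬q = ¬4/5 = 1/5
¬q ⇒ p = 1/5 ⇒ 2/5 = 1
¬q ⇔ (¬q ⇒ p) = 1/5 ⇔ 1 = 1/5
¬(¬q ⇔ (¬q ⇒ p)) = ¬1/5 = 4/5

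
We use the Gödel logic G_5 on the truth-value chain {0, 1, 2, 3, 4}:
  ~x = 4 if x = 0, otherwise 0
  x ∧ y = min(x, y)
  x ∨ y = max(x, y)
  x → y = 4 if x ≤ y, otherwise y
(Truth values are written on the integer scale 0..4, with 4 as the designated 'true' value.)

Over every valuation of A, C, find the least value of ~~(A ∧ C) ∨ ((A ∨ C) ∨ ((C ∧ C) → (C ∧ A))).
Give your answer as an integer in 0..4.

Take A = 0, C = 1:
A ∧ C = 0 ∧ 1 = 0
~(A ∧ C) = ~0 = 4
~~(A ∧ C) = ~4 = 0
A ∨ C = 0 ∨ 1 = 1
C ∧ C = 1 ∧ 1 = 1
C ∧ A = 1 ∧ 0 = 0
(C ∧ C) → (C ∧ A) = 1 → 0 = 0
(A ∨ C) ∨ ((C ∧ C) → (C ∧ A)) = 1 ∨ 0 = 1
~~(A ∧ C) ∨ ((A ∨ C) ∨ ((C ∧ C) → (C ∧ A))) = 0 ∨ 1 = 1
No assignment yields a value below 1, so this is the minimum.

1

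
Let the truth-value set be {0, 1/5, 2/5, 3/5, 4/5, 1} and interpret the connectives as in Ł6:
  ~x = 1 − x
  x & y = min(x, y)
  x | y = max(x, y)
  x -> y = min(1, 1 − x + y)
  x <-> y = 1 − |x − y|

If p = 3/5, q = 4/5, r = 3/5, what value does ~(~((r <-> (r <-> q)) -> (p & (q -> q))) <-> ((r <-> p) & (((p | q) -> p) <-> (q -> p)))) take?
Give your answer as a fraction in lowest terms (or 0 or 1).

4/5

r <-> q = 3/5 <-> 4/5 = 4/5
r <-> (r <-> q) = 3/5 <-> 4/5 = 4/5
q -> q = 4/5 -> 4/5 = 1
p & (q -> q) = 3/5 & 1 = 3/5
(r <-> (r <-> q)) -> (p & (q -> q)) = 4/5 -> 3/5 = 4/5
~((r <-> (r <-> q)) -> (p & (q -> q))) = ~4/5 = 1/5
r <-> p = 3/5 <-> 3/5 = 1
p | q = 3/5 | 4/5 = 4/5
(p | q) -> p = 4/5 -> 3/5 = 4/5
q -> p = 4/5 -> 3/5 = 4/5
((p | q) -> p) <-> (q -> p) = 4/5 <-> 4/5 = 1
(r <-> p) & (((p | q) -> p) <-> (q -> p)) = 1 & 1 = 1
~((r <-> (r <-> q)) -> (p & (q -> q))) <-> ((r <-> p) & (((p | q) -> p) <-> (q -> p))) = 1/5 <-> 1 = 1/5
~(~((r <-> (r <-> q)) -> (p & (q -> q))) <-> ((r <-> p) & (((p | q) -> p) <-> (q -> p)))) = ~1/5 = 4/5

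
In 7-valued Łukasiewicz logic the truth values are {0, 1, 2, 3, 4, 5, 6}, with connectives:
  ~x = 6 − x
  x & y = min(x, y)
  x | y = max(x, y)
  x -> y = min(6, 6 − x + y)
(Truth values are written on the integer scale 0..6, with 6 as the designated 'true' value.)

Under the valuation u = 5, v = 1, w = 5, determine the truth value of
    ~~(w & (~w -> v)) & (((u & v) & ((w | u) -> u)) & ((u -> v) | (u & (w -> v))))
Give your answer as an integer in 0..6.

~w = ~5 = 1
~w -> v = 1 -> 1 = 6
w & (~w -> v) = 5 & 6 = 5
~(w & (~w -> v)) = ~5 = 1
~~(w & (~w -> v)) = ~1 = 5
u & v = 5 & 1 = 1
w | u = 5 | 5 = 5
(w | u) -> u = 5 -> 5 = 6
(u & v) & ((w | u) -> u) = 1 & 6 = 1
u -> v = 5 -> 1 = 2
w -> v = 5 -> 1 = 2
u & (w -> v) = 5 & 2 = 2
(u -> v) | (u & (w -> v)) = 2 | 2 = 2
((u & v) & ((w | u) -> u)) & ((u -> v) | (u & (w -> v))) = 1 & 2 = 1
~~(w & (~w -> v)) & (((u & v) & ((w | u) -> u)) & ((u -> v) | (u & (w -> v)))) = 5 & 1 = 1

1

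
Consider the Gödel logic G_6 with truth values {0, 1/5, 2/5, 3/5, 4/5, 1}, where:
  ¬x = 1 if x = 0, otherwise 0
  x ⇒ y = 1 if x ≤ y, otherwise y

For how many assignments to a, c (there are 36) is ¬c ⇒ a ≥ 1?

31

value 1: 31 assignments (counts)
value 4/5: 1 assignment
value 3/5: 1 assignment
value 2/5: 1 assignment
value 1/5: 1 assignment
value 0: 1 assignment
So 31 of the 36 assignments meet the threshold.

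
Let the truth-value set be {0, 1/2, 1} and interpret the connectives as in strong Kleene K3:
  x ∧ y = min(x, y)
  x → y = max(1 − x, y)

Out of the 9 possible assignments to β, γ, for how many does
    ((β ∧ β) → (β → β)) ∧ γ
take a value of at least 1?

2

β = 0, γ = 0 ↦ 0  <
β = 0, γ = 1/2 ↦ 1/2  <
β = 0, γ = 1 ↦ 1  ≥
β = 1/2, γ = 0 ↦ 0  <
β = 1/2, γ = 1/2 ↦ 1/2  <
β = 1/2, γ = 1 ↦ 1/2  <
β = 1, γ = 0 ↦ 0  <
β = 1, γ = 1/2 ↦ 1/2  <
β = 1, γ = 1 ↦ 1  ≥
So 2 of the 9 assignments meet the threshold.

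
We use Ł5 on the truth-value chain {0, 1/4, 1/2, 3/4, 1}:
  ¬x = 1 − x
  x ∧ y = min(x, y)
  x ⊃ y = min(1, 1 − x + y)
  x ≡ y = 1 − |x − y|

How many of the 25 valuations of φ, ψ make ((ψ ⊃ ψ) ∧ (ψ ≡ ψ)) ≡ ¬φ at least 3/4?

value 1: 5 assignments (counts)
value 3/4: 5 assignments (counts)
value 1/2: 5 assignments
value 1/4: 5 assignments
value 0: 5 assignments
So 10 of the 25 assignments meet the threshold.

10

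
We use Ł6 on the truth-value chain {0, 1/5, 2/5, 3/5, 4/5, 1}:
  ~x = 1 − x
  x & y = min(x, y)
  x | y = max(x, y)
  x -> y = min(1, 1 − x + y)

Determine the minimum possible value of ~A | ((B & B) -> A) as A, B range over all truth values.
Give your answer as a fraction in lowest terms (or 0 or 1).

3/5

Take A = 2/5, B = 4/5:
~A = ~2/5 = 3/5
B & B = 4/5 & 4/5 = 4/5
(B & B) -> A = 4/5 -> 2/5 = 3/5
~A | ((B & B) -> A) = 3/5 | 3/5 = 3/5
No assignment yields a value below 3/5, so this is the minimum.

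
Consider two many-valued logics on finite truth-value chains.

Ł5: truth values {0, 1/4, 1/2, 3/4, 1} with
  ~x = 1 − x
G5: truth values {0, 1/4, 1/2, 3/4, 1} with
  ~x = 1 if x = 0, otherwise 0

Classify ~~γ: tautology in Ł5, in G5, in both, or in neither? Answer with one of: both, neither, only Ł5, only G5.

In Ł5: at γ = 0 the value is 0 — not a tautology.
In G5: at γ = 0 the value is 0 — not a tautology.

neither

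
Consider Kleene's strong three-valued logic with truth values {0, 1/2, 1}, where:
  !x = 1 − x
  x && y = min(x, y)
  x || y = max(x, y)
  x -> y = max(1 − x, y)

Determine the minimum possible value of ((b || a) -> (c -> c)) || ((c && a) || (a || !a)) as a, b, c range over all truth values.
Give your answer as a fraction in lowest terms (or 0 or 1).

1/2

Take a = 1/2, b = 0, c = 1/2:
b || a = 0 || 1/2 = 1/2
c -> c = 1/2 -> 1/2 = 1/2
(b || a) -> (c -> c) = 1/2 -> 1/2 = 1/2
c && a = 1/2 && 1/2 = 1/2
!a = !1/2 = 1/2
a || !a = 1/2 || 1/2 = 1/2
(c && a) || (a || !a) = 1/2 || 1/2 = 1/2
((b || a) -> (c -> c)) || ((c && a) || (a || !a)) = 1/2 || 1/2 = 1/2
No assignment yields a value below 1/2, so this is the minimum.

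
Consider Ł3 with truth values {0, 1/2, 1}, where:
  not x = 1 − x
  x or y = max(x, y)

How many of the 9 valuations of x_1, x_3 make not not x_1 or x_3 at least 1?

5

x_1 = 0, x_3 = 0 ↦ 0  <
x_1 = 0, x_3 = 1/2 ↦ 1/2  <
x_1 = 0, x_3 = 1 ↦ 1  ≥
x_1 = 1/2, x_3 = 0 ↦ 1/2  <
x_1 = 1/2, x_3 = 1/2 ↦ 1/2  <
x_1 = 1/2, x_3 = 1 ↦ 1  ≥
x_1 = 1, x_3 = 0 ↦ 1  ≥
x_1 = 1, x_3 = 1/2 ↦ 1  ≥
x_1 = 1, x_3 = 1 ↦ 1  ≥
So 5 of the 9 assignments meet the threshold.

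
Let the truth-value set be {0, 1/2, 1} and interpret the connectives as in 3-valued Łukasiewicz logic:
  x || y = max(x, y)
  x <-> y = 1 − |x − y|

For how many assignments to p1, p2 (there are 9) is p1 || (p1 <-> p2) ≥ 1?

p1 = 0, p2 = 0 ↦ 1  ≥
p1 = 0, p2 = 1/2 ↦ 1/2  <
p1 = 0, p2 = 1 ↦ 0  <
p1 = 1/2, p2 = 0 ↦ 1/2  <
p1 = 1/2, p2 = 1/2 ↦ 1  ≥
p1 = 1/2, p2 = 1 ↦ 1/2  <
p1 = 1, p2 = 0 ↦ 1  ≥
p1 = 1, p2 = 1/2 ↦ 1  ≥
p1 = 1, p2 = 1 ↦ 1  ≥
So 5 of the 9 assignments meet the threshold.

5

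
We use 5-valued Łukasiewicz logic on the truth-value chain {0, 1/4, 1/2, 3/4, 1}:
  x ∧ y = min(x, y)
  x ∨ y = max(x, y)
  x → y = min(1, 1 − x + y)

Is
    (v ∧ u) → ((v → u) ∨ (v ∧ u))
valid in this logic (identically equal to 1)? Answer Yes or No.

At u = 1/4, v = 3/4, for instance:
v ∧ u = 3/4 ∧ 1/4 = 1/4
v → u = 3/4 → 1/4 = 1/2
(v → u) ∨ (v ∧ u) = 1/2 ∨ 1/4 = 1/2
(v ∧ u) → ((v → u) ∨ (v ∧ u)) = 1/4 → 1/2 = 1
and checking the remaining 24 assignments likewise gives ≥ 1 in every case.

Yes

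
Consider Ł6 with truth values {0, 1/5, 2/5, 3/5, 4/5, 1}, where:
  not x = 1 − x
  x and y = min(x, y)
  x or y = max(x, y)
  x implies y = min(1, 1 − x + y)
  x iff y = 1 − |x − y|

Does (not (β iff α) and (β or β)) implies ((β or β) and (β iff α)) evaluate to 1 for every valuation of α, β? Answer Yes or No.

No

Counterexample: take α = 0, β = 3/5.
β iff α = 3/5 iff 0 = 2/5
not (β iff α) = not 2/5 = 3/5
β or β = 3/5 or 3/5 = 3/5
not (β iff α) and (β or β) = 3/5 and 3/5 = 3/5
β or β = 3/5 or 3/5 = 3/5
β iff α = 3/5 iff 0 = 2/5
(β or β) and (β iff α) = 3/5 and 2/5 = 2/5
(not (β iff α) and (β or β)) implies ((β or β) and (β iff α)) = 3/5 implies 2/5 = 4/5
This gives 4/5 ≠ 1.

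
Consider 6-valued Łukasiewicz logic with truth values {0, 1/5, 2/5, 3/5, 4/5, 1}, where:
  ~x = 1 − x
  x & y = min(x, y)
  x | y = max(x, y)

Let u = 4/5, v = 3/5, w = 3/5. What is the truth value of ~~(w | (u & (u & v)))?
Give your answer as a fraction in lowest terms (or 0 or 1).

u & v = 4/5 & 3/5 = 3/5
u & (u & v) = 4/5 & 3/5 = 3/5
w | (u & (u & v)) = 3/5 | 3/5 = 3/5
~(w | (u & (u & v))) = ~3/5 = 2/5
~~(w | (u & (u & v))) = ~2/5 = 3/5

3/5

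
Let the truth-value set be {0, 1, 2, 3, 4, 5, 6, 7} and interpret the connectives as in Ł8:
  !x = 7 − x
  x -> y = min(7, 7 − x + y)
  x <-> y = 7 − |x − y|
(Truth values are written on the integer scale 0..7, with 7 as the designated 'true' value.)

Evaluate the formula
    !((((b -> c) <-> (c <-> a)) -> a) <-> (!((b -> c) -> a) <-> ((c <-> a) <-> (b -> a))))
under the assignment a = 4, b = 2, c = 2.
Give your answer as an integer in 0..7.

1

b -> c = 2 -> 2 = 7
c <-> a = 2 <-> 4 = 5
(b -> c) <-> (c <-> a) = 7 <-> 5 = 5
((b -> c) <-> (c <-> a)) -> a = 5 -> 4 = 6
b -> c = 2 -> 2 = 7
(b -> c) -> a = 7 -> 4 = 4
!((b -> c) -> a) = !4 = 3
c <-> a = 2 <-> 4 = 5
b -> a = 2 -> 4 = 7
(c <-> a) <-> (b -> a) = 5 <-> 7 = 5
!((b -> c) -> a) <-> ((c <-> a) <-> (b -> a)) = 3 <-> 5 = 5
(((b -> c) <-> (c <-> a)) -> a) <-> (!((b -> c) -> a) <-> ((c <-> a) <-> (b -> a))) = 6 <-> 5 = 6
!((((b -> c) <-> (c <-> a)) -> a) <-> (!((b -> c) -> a) <-> ((c <-> a) <-> (b -> a)))) = !6 = 1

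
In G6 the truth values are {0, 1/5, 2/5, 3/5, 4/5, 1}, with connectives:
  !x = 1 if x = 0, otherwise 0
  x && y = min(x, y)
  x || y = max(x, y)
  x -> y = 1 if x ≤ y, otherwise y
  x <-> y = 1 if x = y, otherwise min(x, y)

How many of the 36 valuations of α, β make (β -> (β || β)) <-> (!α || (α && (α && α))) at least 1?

12

value 1: 12 assignments (counts)
value 4/5: 6 assignments
value 3/5: 6 assignments
value 2/5: 6 assignments
value 1/5: 6 assignments
So 12 of the 36 assignments meet the threshold.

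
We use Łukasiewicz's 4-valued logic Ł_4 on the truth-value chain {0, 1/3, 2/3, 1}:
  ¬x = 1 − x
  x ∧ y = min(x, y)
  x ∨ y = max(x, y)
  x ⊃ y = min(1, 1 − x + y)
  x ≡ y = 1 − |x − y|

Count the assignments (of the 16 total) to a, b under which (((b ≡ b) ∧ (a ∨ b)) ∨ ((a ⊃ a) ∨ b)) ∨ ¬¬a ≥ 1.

16

a = 0, b = 0 ↦ 1  ≥
a = 0, b = 1/3 ↦ 1  ≥
a = 0, b = 2/3 ↦ 1  ≥
a = 0, b = 1 ↦ 1  ≥
a = 1/3, b = 0 ↦ 1  ≥
a = 1/3, b = 1/3 ↦ 1  ≥
a = 1/3, b = 2/3 ↦ 1  ≥
a = 1/3, b = 1 ↦ 1  ≥
a = 2/3, b = 0 ↦ 1  ≥
a = 2/3, b = 1/3 ↦ 1  ≥
a = 2/3, b = 2/3 ↦ 1  ≥
a = 2/3, b = 1 ↦ 1  ≥
a = 1, b = 0 ↦ 1  ≥
a = 1, b = 1/3 ↦ 1  ≥
a = 1, b = 2/3 ↦ 1  ≥
a = 1, b = 1 ↦ 1  ≥
So 16 of the 16 assignments meet the threshold.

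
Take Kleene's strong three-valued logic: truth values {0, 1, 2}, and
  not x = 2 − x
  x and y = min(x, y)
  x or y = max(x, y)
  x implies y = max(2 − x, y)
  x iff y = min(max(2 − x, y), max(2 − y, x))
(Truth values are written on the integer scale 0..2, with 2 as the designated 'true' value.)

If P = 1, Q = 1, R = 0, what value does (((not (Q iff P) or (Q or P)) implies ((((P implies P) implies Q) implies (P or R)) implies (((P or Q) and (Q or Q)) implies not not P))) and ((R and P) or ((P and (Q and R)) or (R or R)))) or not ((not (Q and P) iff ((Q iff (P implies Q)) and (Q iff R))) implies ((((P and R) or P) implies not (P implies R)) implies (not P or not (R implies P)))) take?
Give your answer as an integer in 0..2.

1

Q iff P = 1 iff 1 = 1
not (Q iff P) = not 1 = 1
Q or P = 1 or 1 = 1
not (Q iff P) or (Q or P) = 1 or 1 = 1
P implies P = 1 implies 1 = 1
(P implies P) implies Q = 1 implies 1 = 1
P or R = 1 or 0 = 1
((P implies P) implies Q) implies (P or R) = 1 implies 1 = 1
P or Q = 1 or 1 = 1
Q or Q = 1 or 1 = 1
(P or Q) and (Q or Q) = 1 and 1 = 1
not P = not 1 = 1
not not P = not 1 = 1
((P or Q) and (Q or Q)) implies not not P = 1 implies 1 = 1
(((P implies P) implies Q) implies (P or R)) implies (((P or Q) and (Q or Q)) implies not not P) = 1 implies 1 = 1
(not (Q iff P) or (Q or P)) implies ((((P implies P) implies Q) implies (P or R)) implies (((P or Q) and (Q or Q)) implies not not P)) = 1 implies 1 = 1
R and P = 0 and 1 = 0
Q and R = 1 and 0 = 0
P and (Q and R) = 1 and 0 = 0
R or R = 0 or 0 = 0
(P and (Q and R)) or (R or R) = 0 or 0 = 0
(R and P) or ((P and (Q and R)) or (R or R)) = 0 or 0 = 0
((not (Q iff P) or (Q or P)) implies ((((P implies P) implies Q) implies (P or R)) implies (((P or Q) and (Q or Q)) implies not not P))) and ((R and P) or ((P and (Q and R)) or (R or R))) = 1 and 0 = 0
Q and P = 1 and 1 = 1
not (Q and P) = not 1 = 1
P implies Q = 1 implies 1 = 1
Q iff (P implies Q) = 1 iff 1 = 1
Q iff R = 1 iff 0 = 1
(Q iff (P implies Q)) and (Q iff R) = 1 and 1 = 1
not (Q and P) iff ((Q iff (P implies Q)) and (Q iff R)) = 1 iff 1 = 1
P and R = 1 and 0 = 0
(P and R) or P = 0 or 1 = 1
P implies R = 1 implies 0 = 1
not (P implies R) = not 1 = 1
((P and R) or P) implies not (P implies R) = 1 implies 1 = 1
not P = not 1 = 1
R implies P = 0 implies 1 = 2
not (R implies P) = not 2 = 0
not P or not (R implies P) = 1 or 0 = 1
(((P and R) or P) implies not (P implies R)) implies (not P or not (R implies P)) = 1 implies 1 = 1
(not (Q and P) iff ((Q iff (P implies Q)) and (Q iff R))) implies ((((P and R) or P) implies not (P implies R)) implies (not P or not (R implies P))) = 1 implies 1 = 1
not ((not (Q and P) iff ((Q iff (P implies Q)) and (Q iff R))) implies ((((P and R) or P) implies not (P implies R)) implies (not P or not (R implies P)))) = not 1 = 1
(((not (Q iff P) or (Q or P)) implies ((((P implies P) implies Q) implies (P or R)) implies (((P or Q) and (Q or Q)) implies not not P))) and ((R and P) or ((P and (Q and R)) or (R or R)))) or not ((not (Q and P) iff ((Q iff (P implies Q)) and (Q iff R))) implies ((((P and R) or P) implies not (P implies R)) implies (not P or not (R implies P)))) = 0 or 1 = 1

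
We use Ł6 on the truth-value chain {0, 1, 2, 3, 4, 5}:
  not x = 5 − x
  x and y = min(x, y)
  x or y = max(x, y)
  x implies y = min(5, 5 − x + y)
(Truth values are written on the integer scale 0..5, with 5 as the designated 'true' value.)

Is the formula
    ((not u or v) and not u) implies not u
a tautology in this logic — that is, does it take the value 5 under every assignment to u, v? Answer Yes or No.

At u = 0, v = 3, for instance:
not u = not 0 = 5
not u or v = 5 or 3 = 5
not u = not 0 = 5
(not u or v) and not u = 5 and 5 = 5
((not u or v) and not u) implies not u = 5 implies 5 = 5
and checking the remaining 35 assignments likewise gives ≥ 5 in every case.

Yes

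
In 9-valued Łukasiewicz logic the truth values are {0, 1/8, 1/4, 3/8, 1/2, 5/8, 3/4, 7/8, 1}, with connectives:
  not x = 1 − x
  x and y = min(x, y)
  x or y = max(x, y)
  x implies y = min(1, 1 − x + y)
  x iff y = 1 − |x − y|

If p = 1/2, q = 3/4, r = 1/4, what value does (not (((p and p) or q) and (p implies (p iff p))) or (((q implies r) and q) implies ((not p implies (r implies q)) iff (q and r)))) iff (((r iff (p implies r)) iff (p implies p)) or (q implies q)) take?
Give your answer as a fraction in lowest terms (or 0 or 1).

p and p = 1/2 and 1/2 = 1/2
(p and p) or q = 1/2 or 3/4 = 3/4
p iff p = 1/2 iff 1/2 = 1
p implies (p iff p) = 1/2 implies 1 = 1
((p and p) or q) and (p implies (p iff p)) = 3/4 and 1 = 3/4
not (((p and p) or q) and (p implies (p iff p))) = not 3/4 = 1/4
q implies r = 3/4 implies 1/4 = 1/2
(q implies r) and q = 1/2 and 3/4 = 1/2
not p = not 1/2 = 1/2
r implies q = 1/4 implies 3/4 = 1
not p implies (r implies q) = 1/2 implies 1 = 1
q and r = 3/4 and 1/4 = 1/4
(not p implies (r implies q)) iff (q and r) = 1 iff 1/4 = 1/4
((q implies r) and q) implies ((not p implies (r implies q)) iff (q and r)) = 1/2 implies 1/4 = 3/4
not (((p and p) or q) and (p implies (p iff p))) or (((q implies r) and q) implies ((not p implies (r implies q)) iff (q and r))) = 1/4 or 3/4 = 3/4
p implies r = 1/2 implies 1/4 = 3/4
r iff (p implies r) = 1/4 iff 3/4 = 1/2
p implies p = 1/2 implies 1/2 = 1
(r iff (p implies r)) iff (p implies p) = 1/2 iff 1 = 1/2
q implies q = 3/4 implies 3/4 = 1
((r iff (p implies r)) iff (p implies p)) or (q implies q) = 1/2 or 1 = 1
(not (((p and p) or q) and (p implies (p iff p))) or (((q implies r) and q) implies ((not p implies (r implies q)) iff (q and r)))) iff (((r iff (p implies r)) iff (p implies p)) or (q implies q)) = 3/4 iff 1 = 3/4

3/4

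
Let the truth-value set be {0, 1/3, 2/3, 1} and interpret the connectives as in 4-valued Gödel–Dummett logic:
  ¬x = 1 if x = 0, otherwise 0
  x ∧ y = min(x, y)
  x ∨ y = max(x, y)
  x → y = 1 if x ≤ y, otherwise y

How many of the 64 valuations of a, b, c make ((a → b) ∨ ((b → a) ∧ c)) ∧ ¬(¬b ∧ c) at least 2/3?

45

value 1: 40 assignments (counts)
value 2/3: 5 assignments (counts)
value 1/3: 4 assignments
value 0: 15 assignments
So 45 of the 64 assignments meet the threshold.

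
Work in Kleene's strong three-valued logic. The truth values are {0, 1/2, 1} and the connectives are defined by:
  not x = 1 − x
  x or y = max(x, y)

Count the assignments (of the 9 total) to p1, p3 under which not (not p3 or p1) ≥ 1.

1

p1 = 0, p3 = 0 ↦ 0  <
p1 = 0, p3 = 1/2 ↦ 1/2  <
p1 = 0, p3 = 1 ↦ 1  ≥
p1 = 1/2, p3 = 0 ↦ 0  <
p1 = 1/2, p3 = 1/2 ↦ 1/2  <
p1 = 1/2, p3 = 1 ↦ 1/2  <
p1 = 1, p3 = 0 ↦ 0  <
p1 = 1, p3 = 1/2 ↦ 0  <
p1 = 1, p3 = 1 ↦ 0  <
So 1 of the 9 assignments meets the threshold.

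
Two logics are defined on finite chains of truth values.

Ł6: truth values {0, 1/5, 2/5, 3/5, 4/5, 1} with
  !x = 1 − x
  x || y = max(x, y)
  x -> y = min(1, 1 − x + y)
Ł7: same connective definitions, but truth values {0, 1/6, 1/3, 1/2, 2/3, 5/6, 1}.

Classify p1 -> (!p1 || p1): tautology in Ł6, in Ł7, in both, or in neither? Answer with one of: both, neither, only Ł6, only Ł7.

both

In Ł6: every assignment gives 1 — tautology.
In Ł7: every assignment gives 1 — tautology.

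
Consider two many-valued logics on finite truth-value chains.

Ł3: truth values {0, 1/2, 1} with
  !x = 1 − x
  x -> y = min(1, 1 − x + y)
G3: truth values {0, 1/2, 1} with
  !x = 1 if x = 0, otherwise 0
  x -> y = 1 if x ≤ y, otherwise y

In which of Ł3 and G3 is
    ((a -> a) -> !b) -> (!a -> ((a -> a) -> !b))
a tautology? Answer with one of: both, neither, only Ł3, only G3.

both

In Ł3: every assignment gives 1 — tautology.
In G3: every assignment gives 1 — tautology.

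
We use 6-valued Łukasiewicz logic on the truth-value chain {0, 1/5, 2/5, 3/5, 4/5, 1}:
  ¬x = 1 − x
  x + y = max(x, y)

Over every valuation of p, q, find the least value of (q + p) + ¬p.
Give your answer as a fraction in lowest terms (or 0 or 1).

Take p = 2/5, q = 0:
q + p = 0 + 2/5 = 2/5
¬p = ¬2/5 = 3/5
(q + p) + ¬p = 2/5 + 3/5 = 3/5
No assignment yields a value below 3/5, so this is the minimum.

3/5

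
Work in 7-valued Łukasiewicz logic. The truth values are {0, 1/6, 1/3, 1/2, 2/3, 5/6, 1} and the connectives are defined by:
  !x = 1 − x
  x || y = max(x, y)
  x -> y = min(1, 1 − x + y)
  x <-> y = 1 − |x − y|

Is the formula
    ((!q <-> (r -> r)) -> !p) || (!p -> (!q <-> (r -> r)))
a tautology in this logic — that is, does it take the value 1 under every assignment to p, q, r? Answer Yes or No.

Yes

At p = 1/3, q = 1/2, r = 1/6, for instance:
!q = !1/2 = 1/2
r -> r = 1/6 -> 1/6 = 1
!q <-> (r -> r) = 1/2 <-> 1 = 1/2
!p = !1/3 = 2/3
(!q <-> (r -> r)) -> !p = 1/2 -> 2/3 = 1
!p -> (!q <-> (r -> r)) = 2/3 -> 1/2 = 5/6
((!q <-> (r -> r)) -> !p) || (!p -> (!q <-> (r -> r))) = 1 || 5/6 = 1
and checking the remaining 342 assignments likewise gives ≥ 1 in every case.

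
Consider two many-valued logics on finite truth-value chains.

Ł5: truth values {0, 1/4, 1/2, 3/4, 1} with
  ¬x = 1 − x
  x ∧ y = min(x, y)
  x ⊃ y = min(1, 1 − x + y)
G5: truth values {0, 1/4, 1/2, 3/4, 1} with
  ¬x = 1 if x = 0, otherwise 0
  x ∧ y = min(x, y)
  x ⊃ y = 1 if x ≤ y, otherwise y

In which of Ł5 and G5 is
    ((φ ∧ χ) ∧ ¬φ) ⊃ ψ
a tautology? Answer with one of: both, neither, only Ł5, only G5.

only G5

In Ł5: at φ = 1/4, ψ = 0, χ = 1/4 the value is 3/4 — not a tautology.
In G5: every assignment gives 1 — tautology.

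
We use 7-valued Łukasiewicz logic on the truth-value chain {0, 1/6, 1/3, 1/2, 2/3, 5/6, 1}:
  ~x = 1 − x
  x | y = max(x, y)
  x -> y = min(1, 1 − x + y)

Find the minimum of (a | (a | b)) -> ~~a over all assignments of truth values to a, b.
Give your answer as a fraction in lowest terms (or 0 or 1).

0

Take a = 0, b = 1:
a | b = 0 | 1 = 1
a | (a | b) = 0 | 1 = 1
~a = ~0 = 1
~~a = ~1 = 0
(a | (a | b)) -> ~~a = 1 -> 0 = 0
No assignment yields a value below 0, so this is the minimum.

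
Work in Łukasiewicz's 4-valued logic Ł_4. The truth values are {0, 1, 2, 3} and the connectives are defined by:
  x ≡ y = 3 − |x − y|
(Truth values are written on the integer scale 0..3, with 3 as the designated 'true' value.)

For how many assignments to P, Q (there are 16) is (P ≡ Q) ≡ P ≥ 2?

11

P = 0, Q = 0 ↦ 0  <
P = 0, Q = 1 ↦ 1  <
P = 0, Q = 2 ↦ 2  ≥
P = 0, Q = 3 ↦ 3  ≥
P = 1, Q = 0 ↦ 2  ≥
P = 1, Q = 1 ↦ 1  <
P = 1, Q = 2 ↦ 2  ≥
P = 1, Q = 3 ↦ 3  ≥
P = 2, Q = 0 ↦ 2  ≥
P = 2, Q = 1 ↦ 3  ≥
P = 2, Q = 2 ↦ 2  ≥
P = 2, Q = 3 ↦ 3  ≥
P = 3, Q = 0 ↦ 0  <
P = 3, Q = 1 ↦ 1  <
P = 3, Q = 2 ↦ 2  ≥
P = 3, Q = 3 ↦ 3  ≥
So 11 of the 16 assignments meet the threshold.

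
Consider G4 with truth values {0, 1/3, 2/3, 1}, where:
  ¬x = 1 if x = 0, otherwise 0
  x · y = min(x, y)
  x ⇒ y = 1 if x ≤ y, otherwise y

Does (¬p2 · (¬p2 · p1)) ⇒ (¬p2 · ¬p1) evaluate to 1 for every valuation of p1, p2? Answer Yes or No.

Counterexample: take p1 = 1/3, p2 = 0.
¬p2 = ¬0 = 1
¬p2 = ¬0 = 1
¬p2 · p1 = 1 · 1/3 = 1/3
¬p2 · (¬p2 · p1) = 1 · 1/3 = 1/3
¬p2 = ¬0 = 1
¬p1 = ¬1/3 = 0
¬p2 · ¬p1 = 1 · 0 = 0
(¬p2 · (¬p2 · p1)) ⇒ (¬p2 · ¬p1) = 1/3 ⇒ 0 = 0
This gives 0 ≠ 1.

No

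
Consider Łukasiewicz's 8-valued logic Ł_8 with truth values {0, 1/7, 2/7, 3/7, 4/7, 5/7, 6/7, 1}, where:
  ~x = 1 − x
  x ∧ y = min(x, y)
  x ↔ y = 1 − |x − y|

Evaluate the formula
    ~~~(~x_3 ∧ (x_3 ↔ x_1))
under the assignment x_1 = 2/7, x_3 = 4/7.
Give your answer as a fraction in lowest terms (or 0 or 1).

4/7

~x_3 = ~4/7 = 3/7
x_3 ↔ x_1 = 4/7 ↔ 2/7 = 5/7
~x_3 ∧ (x_3 ↔ x_1) = 3/7 ∧ 5/7 = 3/7
~(~x_3 ∧ (x_3 ↔ x_1)) = ~3/7 = 4/7
~~(~x_3 ∧ (x_3 ↔ x_1)) = ~4/7 = 3/7
~~~(~x_3 ∧ (x_3 ↔ x_1)) = ~3/7 = 4/7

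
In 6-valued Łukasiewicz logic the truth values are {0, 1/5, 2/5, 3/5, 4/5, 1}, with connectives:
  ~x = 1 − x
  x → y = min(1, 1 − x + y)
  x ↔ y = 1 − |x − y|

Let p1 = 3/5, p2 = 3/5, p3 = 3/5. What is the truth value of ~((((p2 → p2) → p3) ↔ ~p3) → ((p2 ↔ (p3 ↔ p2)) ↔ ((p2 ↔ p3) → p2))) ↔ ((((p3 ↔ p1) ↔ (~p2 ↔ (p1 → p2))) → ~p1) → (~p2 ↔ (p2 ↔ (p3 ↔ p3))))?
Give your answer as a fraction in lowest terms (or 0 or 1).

1/5

p2 → p2 = 3/5 → 3/5 = 1
(p2 → p2) → p3 = 1 → 3/5 = 3/5
~p3 = ~3/5 = 2/5
((p2 → p2) → p3) ↔ ~p3 = 3/5 ↔ 2/5 = 4/5
p3 ↔ p2 = 3/5 ↔ 3/5 = 1
p2 ↔ (p3 ↔ p2) = 3/5 ↔ 1 = 3/5
p2 ↔ p3 = 3/5 ↔ 3/5 = 1
(p2 ↔ p3) → p2 = 1 → 3/5 = 3/5
(p2 ↔ (p3 ↔ p2)) ↔ ((p2 ↔ p3) → p2) = 3/5 ↔ 3/5 = 1
(((p2 → p2) → p3) ↔ ~p3) → ((p2 ↔ (p3 ↔ p2)) ↔ ((p2 ↔ p3) → p2)) = 4/5 → 1 = 1
~((((p2 → p2) → p3) ↔ ~p3) → ((p2 ↔ (p3 ↔ p2)) ↔ ((p2 ↔ p3) → p2))) = ~1 = 0
p3 ↔ p1 = 3/5 ↔ 3/5 = 1
~p2 = ~3/5 = 2/5
p1 → p2 = 3/5 → 3/5 = 1
~p2 ↔ (p1 → p2) = 2/5 ↔ 1 = 2/5
(p3 ↔ p1) ↔ (~p2 ↔ (p1 → p2)) = 1 ↔ 2/5 = 2/5
~p1 = ~3/5 = 2/5
((p3 ↔ p1) ↔ (~p2 ↔ (p1 → p2))) → ~p1 = 2/5 → 2/5 = 1
~p2 = ~3/5 = 2/5
p3 ↔ p3 = 3/5 ↔ 3/5 = 1
p2 ↔ (p3 ↔ p3) = 3/5 ↔ 1 = 3/5
~p2 ↔ (p2 ↔ (p3 ↔ p3)) = 2/5 ↔ 3/5 = 4/5
(((p3 ↔ p1) ↔ (~p2 ↔ (p1 → p2))) → ~p1) → (~p2 ↔ (p2 ↔ (p3 ↔ p3))) = 1 → 4/5 = 4/5
~((((p2 → p2) → p3) ↔ ~p3) → ((p2 ↔ (p3 ↔ p2)) ↔ ((p2 ↔ p3) → p2))) ↔ ((((p3 ↔ p1) ↔ (~p2 ↔ (p1 → p2))) → ~p1) → (~p2 ↔ (p2 ↔ (p3 ↔ p3)))) = 0 ↔ 4/5 = 1/5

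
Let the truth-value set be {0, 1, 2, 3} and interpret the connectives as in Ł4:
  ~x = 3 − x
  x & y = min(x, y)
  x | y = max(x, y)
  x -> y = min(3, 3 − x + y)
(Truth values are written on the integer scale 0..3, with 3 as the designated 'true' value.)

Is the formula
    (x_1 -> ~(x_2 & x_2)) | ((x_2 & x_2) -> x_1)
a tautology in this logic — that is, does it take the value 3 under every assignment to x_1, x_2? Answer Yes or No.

No

Counterexample: take x_1 = 1, x_2 = 3.
x_2 & x_2 = 3 & 3 = 3
~(x_2 & x_2) = ~3 = 0
x_1 -> ~(x_2 & x_2) = 1 -> 0 = 2
x_2 & x_2 = 3 & 3 = 3
(x_2 & x_2) -> x_1 = 3 -> 1 = 1
(x_1 -> ~(x_2 & x_2)) | ((x_2 & x_2) -> x_1) = 2 | 1 = 2
This gives 2 ≠ 3.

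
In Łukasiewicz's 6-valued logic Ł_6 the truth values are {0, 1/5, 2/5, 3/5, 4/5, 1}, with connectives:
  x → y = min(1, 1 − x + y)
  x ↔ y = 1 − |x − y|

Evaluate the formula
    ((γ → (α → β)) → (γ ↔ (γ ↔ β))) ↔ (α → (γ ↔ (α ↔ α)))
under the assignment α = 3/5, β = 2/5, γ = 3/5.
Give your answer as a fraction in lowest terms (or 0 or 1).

α → β = 3/5 → 2/5 = 4/5
γ → (α → β) = 3/5 → 4/5 = 1
γ ↔ β = 3/5 ↔ 2/5 = 4/5
γ ↔ (γ ↔ β) = 3/5 ↔ 4/5 = 4/5
(γ → (α → β)) → (γ ↔ (γ ↔ β)) = 1 → 4/5 = 4/5
α ↔ α = 3/5 ↔ 3/5 = 1
γ ↔ (α ↔ α) = 3/5 ↔ 1 = 3/5
α → (γ ↔ (α ↔ α)) = 3/5 → 3/5 = 1
((γ → (α → β)) → (γ ↔ (γ ↔ β))) ↔ (α → (γ ↔ (α ↔ α))) = 4/5 ↔ 1 = 4/5

4/5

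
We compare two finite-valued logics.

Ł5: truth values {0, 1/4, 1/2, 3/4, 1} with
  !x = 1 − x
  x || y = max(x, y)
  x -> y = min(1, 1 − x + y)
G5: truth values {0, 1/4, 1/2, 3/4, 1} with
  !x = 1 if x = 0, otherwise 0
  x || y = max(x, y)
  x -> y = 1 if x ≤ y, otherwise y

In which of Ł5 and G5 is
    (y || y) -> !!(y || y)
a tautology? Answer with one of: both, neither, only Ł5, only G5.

both

In Ł5: every assignment gives 1 — tautology.
In G5: every assignment gives 1 — tautology.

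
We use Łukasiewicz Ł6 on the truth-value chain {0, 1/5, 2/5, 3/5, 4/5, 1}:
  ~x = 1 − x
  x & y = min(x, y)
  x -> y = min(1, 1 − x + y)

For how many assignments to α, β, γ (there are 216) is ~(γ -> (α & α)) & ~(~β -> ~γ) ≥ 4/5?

value 1: 1 assignment (counts)
value 4/5: 4 assignments (counts)
value 3/5: 9 assignments
value 2/5: 16 assignments
value 1/5: 25 assignments
value 0: 161 assignments
So 5 of the 216 assignments meet the threshold.

5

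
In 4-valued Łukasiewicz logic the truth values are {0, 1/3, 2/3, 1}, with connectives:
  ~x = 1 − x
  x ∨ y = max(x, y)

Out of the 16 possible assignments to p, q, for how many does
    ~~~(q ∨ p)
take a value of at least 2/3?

p = 0, q = 0 ↦ 1  ≥
p = 0, q = 1/3 ↦ 2/3  ≥
p = 0, q = 2/3 ↦ 1/3  <
p = 0, q = 1 ↦ 0  <
p = 1/3, q = 0 ↦ 2/3  ≥
p = 1/3, q = 1/3 ↦ 2/3  ≥
p = 1/3, q = 2/3 ↦ 1/3  <
p = 1/3, q = 1 ↦ 0  <
p = 2/3, q = 0 ↦ 1/3  <
p = 2/3, q = 1/3 ↦ 1/3  <
p = 2/3, q = 2/3 ↦ 1/3  <
p = 2/3, q = 1 ↦ 0  <
p = 1, q = 0 ↦ 0  <
p = 1, q = 1/3 ↦ 0  <
p = 1, q = 2/3 ↦ 0  <
p = 1, q = 1 ↦ 0  <
So 4 of the 16 assignments meet the threshold.

4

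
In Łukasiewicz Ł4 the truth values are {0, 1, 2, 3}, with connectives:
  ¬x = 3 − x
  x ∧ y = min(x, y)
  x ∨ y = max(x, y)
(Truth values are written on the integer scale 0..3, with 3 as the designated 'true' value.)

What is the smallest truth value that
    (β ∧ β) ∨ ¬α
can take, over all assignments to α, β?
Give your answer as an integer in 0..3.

0

Take α = 3, β = 0:
β ∧ β = 0 ∧ 0 = 0
¬α = ¬3 = 0
(β ∧ β) ∨ ¬α = 0 ∨ 0 = 0
No assignment yields a value below 0, so this is the minimum.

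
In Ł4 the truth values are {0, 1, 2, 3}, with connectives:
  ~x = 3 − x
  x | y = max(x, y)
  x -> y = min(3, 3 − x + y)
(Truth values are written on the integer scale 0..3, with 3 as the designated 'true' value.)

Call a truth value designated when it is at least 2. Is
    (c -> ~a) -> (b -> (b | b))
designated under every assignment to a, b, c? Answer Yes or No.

At a = 1, b = 0, c = 2, for instance:
~a = ~1 = 2
c -> ~a = 2 -> 2 = 3
b | b = 0 | 0 = 0
b -> (b | b) = 0 -> 0 = 3
(c -> ~a) -> (b -> (b | b)) = 3 -> 3 = 3
and checking the remaining 63 assignments likewise gives ≥ 2 in every case.

Yes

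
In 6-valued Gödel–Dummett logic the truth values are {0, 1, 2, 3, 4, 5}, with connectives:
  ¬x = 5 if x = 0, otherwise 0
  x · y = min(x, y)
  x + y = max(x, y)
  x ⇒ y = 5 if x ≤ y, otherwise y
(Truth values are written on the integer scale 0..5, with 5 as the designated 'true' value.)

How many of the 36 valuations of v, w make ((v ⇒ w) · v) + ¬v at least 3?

value 5: 7 assignments (counts)
value 4: 3 assignments (counts)
value 3: 5 assignments (counts)
value 2: 7 assignments
value 1: 9 assignments
value 0: 5 assignments
So 15 of the 36 assignments meet the threshold.

15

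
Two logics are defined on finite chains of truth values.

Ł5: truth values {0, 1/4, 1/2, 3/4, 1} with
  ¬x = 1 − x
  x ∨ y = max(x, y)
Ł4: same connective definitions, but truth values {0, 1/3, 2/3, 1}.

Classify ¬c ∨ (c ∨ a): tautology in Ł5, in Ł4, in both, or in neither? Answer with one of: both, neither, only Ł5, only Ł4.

In Ł5: at a = 0, c = 1/4 the value is 3/4 — not a tautology.
In Ł4: at a = 0, c = 1/3 the value is 2/3 — not a tautology.

neither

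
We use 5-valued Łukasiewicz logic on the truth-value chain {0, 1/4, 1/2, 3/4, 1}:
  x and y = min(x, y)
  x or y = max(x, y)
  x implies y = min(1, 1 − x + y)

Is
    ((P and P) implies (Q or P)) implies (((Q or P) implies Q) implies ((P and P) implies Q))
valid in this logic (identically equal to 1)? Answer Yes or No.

At P = 1/4, Q = 1, for instance:
P and P = 1/4 and 1/4 = 1/4
Q or P = 1 or 1/4 = 1
(P and P) implies (Q or P) = 1/4 implies 1 = 1
(Q or P) implies Q = 1 implies 1 = 1
(P and P) implies Q = 1/4 implies 1 = 1
((Q or P) implies Q) implies ((P and P) implies Q) = 1 implies 1 = 1
((P and P) implies (Q or P)) implies (((Q or P) implies Q) implies ((P and P) implies Q)) = 1 implies 1 = 1
and checking the remaining 24 assignments likewise gives ≥ 1 in every case.

Yes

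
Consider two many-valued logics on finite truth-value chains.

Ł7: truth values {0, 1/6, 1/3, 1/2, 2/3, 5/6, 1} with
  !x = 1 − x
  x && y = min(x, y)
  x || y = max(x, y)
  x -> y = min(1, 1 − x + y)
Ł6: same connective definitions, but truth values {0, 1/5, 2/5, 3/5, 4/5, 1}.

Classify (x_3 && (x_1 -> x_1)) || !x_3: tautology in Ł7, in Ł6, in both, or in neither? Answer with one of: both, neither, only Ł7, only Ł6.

neither

In Ł7: at x_1 = 0, x_3 = 1/6 the value is 5/6 — not a tautology.
In Ł6: at x_1 = 0, x_3 = 1/5 the value is 4/5 — not a tautology.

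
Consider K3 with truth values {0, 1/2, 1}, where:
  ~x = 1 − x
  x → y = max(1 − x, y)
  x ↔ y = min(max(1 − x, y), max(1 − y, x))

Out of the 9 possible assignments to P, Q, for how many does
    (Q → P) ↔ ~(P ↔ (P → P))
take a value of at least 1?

1

P = 0, Q = 0 ↦ 1  ≥
P = 0, Q = 1/2 ↦ 1/2  <
P = 0, Q = 1 ↦ 0  <
P = 1/2, Q = 0 ↦ 1/2  <
P = 1/2, Q = 1/2 ↦ 1/2  <
P = 1/2, Q = 1 ↦ 1/2  <
P = 1, Q = 0 ↦ 0  <
P = 1, Q = 1/2 ↦ 0  <
P = 1, Q = 1 ↦ 0  <
So 1 of the 9 assignments meets the threshold.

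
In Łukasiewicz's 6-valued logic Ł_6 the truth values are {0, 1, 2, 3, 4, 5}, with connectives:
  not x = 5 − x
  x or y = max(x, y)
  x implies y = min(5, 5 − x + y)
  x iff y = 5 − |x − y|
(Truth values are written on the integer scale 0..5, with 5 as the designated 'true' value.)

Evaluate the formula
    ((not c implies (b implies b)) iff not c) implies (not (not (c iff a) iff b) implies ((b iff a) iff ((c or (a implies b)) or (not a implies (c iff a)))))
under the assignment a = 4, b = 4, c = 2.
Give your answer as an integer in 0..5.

not c = not 2 = 3
b implies b = 4 implies 4 = 5
not c implies (b implies b) = 3 implies 5 = 5
not c = not 2 = 3
(not c implies (b implies b)) iff not c = 5 iff 3 = 3
c iff a = 2 iff 4 = 3
not (c iff a) = not 3 = 2
not (c iff a) iff b = 2 iff 4 = 3
not (not (c iff a) iff b) = not 3 = 2
b iff a = 4 iff 4 = 5
a implies b = 4 implies 4 = 5
c or (a implies b) = 2 or 5 = 5
not a = not 4 = 1
c iff a = 2 iff 4 = 3
not a implies (c iff a) = 1 implies 3 = 5
(c or (a implies b)) or (not a implies (c iff a)) = 5 or 5 = 5
(b iff a) iff ((c or (a implies b)) or (not a implies (c iff a))) = 5 iff 5 = 5
not (not (c iff a) iff b) implies ((b iff a) iff ((c or (a implies b)) or (not a implies (c iff a)))) = 2 implies 5 = 5
((not c implies (b implies b)) iff not c) implies (not (not (c iff a) iff b) implies ((b iff a) iff ((c or (a implies b)) or (not a implies (c iff a))))) = 3 implies 5 = 5

5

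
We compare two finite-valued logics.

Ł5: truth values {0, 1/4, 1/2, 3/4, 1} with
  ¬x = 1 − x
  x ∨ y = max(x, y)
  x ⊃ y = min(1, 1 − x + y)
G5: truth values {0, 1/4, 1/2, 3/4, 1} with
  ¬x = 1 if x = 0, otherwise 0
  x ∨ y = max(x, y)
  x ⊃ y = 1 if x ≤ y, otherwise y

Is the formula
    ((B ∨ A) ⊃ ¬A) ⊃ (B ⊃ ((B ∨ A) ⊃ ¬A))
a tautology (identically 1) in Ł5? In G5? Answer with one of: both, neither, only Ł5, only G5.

both

In Ł5: every assignment gives 1 — tautology.
In G5: every assignment gives 1 — tautology.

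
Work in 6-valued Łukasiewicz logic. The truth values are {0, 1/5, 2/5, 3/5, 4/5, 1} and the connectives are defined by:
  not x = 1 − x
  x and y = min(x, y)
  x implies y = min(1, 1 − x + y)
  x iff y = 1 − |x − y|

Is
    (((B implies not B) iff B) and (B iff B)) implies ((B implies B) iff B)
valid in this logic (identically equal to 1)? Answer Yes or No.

Counterexample: take B = 3/5.
not B = not 3/5 = 2/5
B implies not B = 3/5 implies 2/5 = 4/5
(B implies not B) iff B = 4/5 iff 3/5 = 4/5
B iff B = 3/5 iff 3/5 = 1
((B implies not B) iff B) and (B iff B) = 4/5 and 1 = 4/5
B implies B = 3/5 implies 3/5 = 1
(B implies B) iff B = 1 iff 3/5 = 3/5
(((B implies not B) iff B) and (B iff B)) implies ((B implies B) iff B) = 4/5 implies 3/5 = 4/5
This gives 4/5 ≠ 1.

No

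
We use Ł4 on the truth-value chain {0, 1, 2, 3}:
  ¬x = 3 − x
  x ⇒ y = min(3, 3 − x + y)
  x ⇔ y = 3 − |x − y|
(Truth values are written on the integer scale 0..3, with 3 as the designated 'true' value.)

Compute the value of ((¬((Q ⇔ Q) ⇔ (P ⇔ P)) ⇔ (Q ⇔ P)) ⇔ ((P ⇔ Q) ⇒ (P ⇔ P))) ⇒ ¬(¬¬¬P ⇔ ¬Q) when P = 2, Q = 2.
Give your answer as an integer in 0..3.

Q ⇔ Q = 2 ⇔ 2 = 3
P ⇔ P = 2 ⇔ 2 = 3
(Q ⇔ Q) ⇔ (P ⇔ P) = 3 ⇔ 3 = 3
¬((Q ⇔ Q) ⇔ (P ⇔ P)) = ¬3 = 0
Q ⇔ P = 2 ⇔ 2 = 3
¬((Q ⇔ Q) ⇔ (P ⇔ P)) ⇔ (Q ⇔ P) = 0 ⇔ 3 = 0
P ⇔ Q = 2 ⇔ 2 = 3
P ⇔ P = 2 ⇔ 2 = 3
(P ⇔ Q) ⇒ (P ⇔ P) = 3 ⇒ 3 = 3
(¬((Q ⇔ Q) ⇔ (P ⇔ P)) ⇔ (Q ⇔ P)) ⇔ ((P ⇔ Q) ⇒ (P ⇔ P)) = 0 ⇔ 3 = 0
¬P = ¬2 = 1
¬¬P = ¬1 = 2
¬¬¬P = ¬2 = 1
¬Q = ¬2 = 1
¬¬¬P ⇔ ¬Q = 1 ⇔ 1 = 3
¬(¬¬¬P ⇔ ¬Q) = ¬3 = 0
((¬((Q ⇔ Q) ⇔ (P ⇔ P)) ⇔ (Q ⇔ P)) ⇔ ((P ⇔ Q) ⇒ (P ⇔ P))) ⇒ ¬(¬¬¬P ⇔ ¬Q) = 0 ⇒ 0 = 3

3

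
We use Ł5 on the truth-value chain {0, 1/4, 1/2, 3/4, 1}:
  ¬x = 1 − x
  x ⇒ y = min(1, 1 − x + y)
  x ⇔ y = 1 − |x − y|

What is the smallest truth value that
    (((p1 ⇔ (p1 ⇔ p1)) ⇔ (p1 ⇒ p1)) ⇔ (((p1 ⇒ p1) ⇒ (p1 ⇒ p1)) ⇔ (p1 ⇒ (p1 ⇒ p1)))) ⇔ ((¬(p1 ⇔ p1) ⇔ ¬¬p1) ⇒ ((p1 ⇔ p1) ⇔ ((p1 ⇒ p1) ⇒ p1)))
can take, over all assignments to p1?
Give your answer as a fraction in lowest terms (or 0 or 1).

Take p1 = 1/2:
p1 ⇔ p1 = 1/2 ⇔ 1/2 = 1
p1 ⇔ (p1 ⇔ p1) = 1/2 ⇔ 1 = 1/2
p1 ⇒ p1 = 1/2 ⇒ 1/2 = 1
(p1 ⇔ (p1 ⇔ p1)) ⇔ (p1 ⇒ p1) = 1/2 ⇔ 1 = 1/2
p1 ⇒ p1 = 1/2 ⇒ 1/2 = 1
p1 ⇒ p1 = 1/2 ⇒ 1/2 = 1
(p1 ⇒ p1) ⇒ (p1 ⇒ p1) = 1 ⇒ 1 = 1
p1 ⇒ p1 = 1/2 ⇒ 1/2 = 1
p1 ⇒ (p1 ⇒ p1) = 1/2 ⇒ 1 = 1
((p1 ⇒ p1) ⇒ (p1 ⇒ p1)) ⇔ (p1 ⇒ (p1 ⇒ p1)) = 1 ⇔ 1 = 1
((p1 ⇔ (p1 ⇔ p1)) ⇔ (p1 ⇒ p1)) ⇔ (((p1 ⇒ p1) ⇒ (p1 ⇒ p1)) ⇔ (p1 ⇒ (p1 ⇒ p1))) = 1/2 ⇔ 1 = 1/2
p1 ⇔ p1 = 1/2 ⇔ 1/2 = 1
¬(p1 ⇔ p1) = ¬1 = 0
¬p1 = ¬1/2 = 1/2
¬¬p1 = ¬1/2 = 1/2
¬(p1 ⇔ p1) ⇔ ¬¬p1 = 0 ⇔ 1/2 = 1/2
p1 ⇔ p1 = 1/2 ⇔ 1/2 = 1
p1 ⇒ p1 = 1/2 ⇒ 1/2 = 1
(p1 ⇒ p1) ⇒ p1 = 1 ⇒ 1/2 = 1/2
(p1 ⇔ p1) ⇔ ((p1 ⇒ p1) ⇒ p1) = 1 ⇔ 1/2 = 1/2
(¬(p1 ⇔ p1) ⇔ ¬¬p1) ⇒ ((p1 ⇔ p1) ⇔ ((p1 ⇒ p1) ⇒ p1)) = 1/2 ⇒ 1/2 = 1
(((p1 ⇔ (p1 ⇔ p1)) ⇔ (p1 ⇒ p1)) ⇔ (((p1 ⇒ p1) ⇒ (p1 ⇒ p1)) ⇔ (p1 ⇒ (p1 ⇒ p1)))) ⇔ ((¬(p1 ⇔ p1) ⇔ ¬¬p1) ⇒ ((p1 ⇔ p1) ⇔ ((p1 ⇒ p1) ⇒ p1))) = 1/2 ⇔ 1 = 1/2
No assignment yields a value below 1/2, so this is the minimum.

1/2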